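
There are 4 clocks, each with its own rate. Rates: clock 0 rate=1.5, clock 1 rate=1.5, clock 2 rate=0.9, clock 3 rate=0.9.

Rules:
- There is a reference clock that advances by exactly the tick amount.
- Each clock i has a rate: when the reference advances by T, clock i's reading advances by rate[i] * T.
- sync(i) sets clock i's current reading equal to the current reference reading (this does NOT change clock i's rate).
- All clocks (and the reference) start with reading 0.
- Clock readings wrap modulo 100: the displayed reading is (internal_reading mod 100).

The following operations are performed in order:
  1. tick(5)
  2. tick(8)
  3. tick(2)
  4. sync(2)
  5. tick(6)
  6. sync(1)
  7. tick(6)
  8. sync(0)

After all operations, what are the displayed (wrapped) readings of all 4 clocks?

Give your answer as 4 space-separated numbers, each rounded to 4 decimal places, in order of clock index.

After op 1 tick(5): ref=5.0000 raw=[7.5000 7.5000 4.5000 4.5000]
After op 2 tick(8): ref=13.0000 raw=[19.5000 19.5000 11.7000 11.7000]
After op 3 tick(2): ref=15.0000 raw=[22.5000 22.5000 13.5000 13.5000]
After op 4 sync(2): ref=15.0000 raw=[22.5000 22.5000 15.0000 13.5000]
After op 5 tick(6): ref=21.0000 raw=[31.5000 31.5000 20.4000 18.9000]
After op 6 sync(1): ref=21.0000 raw=[31.5000 21.0000 20.4000 18.9000]
After op 7 tick(6): ref=27.0000 raw=[40.5000 30.0000 25.8000 24.3000]
After op 8 sync(0): ref=27.0000 raw=[27.0000 30.0000 25.8000 24.3000]
Wrap final raw readings (mod 100): 27.0000 mod 100 = 27.0000; 30.0000 mod 100 = 30.0000; 25.8000 mod 100 = 25.8000; 24.3000 mod 100 = 24.3000

Answer: 27.0000 30.0000 25.8000 24.3000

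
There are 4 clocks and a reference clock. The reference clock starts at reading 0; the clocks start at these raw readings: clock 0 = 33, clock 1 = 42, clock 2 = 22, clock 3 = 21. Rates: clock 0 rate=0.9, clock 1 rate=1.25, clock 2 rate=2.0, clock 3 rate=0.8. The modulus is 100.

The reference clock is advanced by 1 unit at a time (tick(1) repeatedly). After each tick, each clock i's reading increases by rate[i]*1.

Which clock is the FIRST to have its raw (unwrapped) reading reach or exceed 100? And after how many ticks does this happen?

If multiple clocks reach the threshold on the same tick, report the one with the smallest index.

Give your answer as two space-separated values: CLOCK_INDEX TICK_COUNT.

clock 0: start=33, rate=0.9, needs 100-33 = 67; ticks = ceil(67/0.9) = ceil(74.4444) = 75; reading at tick 75 = 33 + 0.9*75 = 100.5000
clock 1: start=42, rate=1.25, needs 100-42 = 58; ticks = ceil(58/1.25) = ceil(46.4000) = 47; reading at tick 47 = 42 + 1.25*47 = 100.7500
clock 2: start=22, rate=2.0, needs 100-22 = 78; ticks = ceil(78/2.0) = ceil(39.0000) = 39; reading at tick 39 = 22 + 2.0*39 = 100.0000
clock 3: start=21, rate=0.8, needs 100-21 = 79; ticks = ceil(79/0.8) = ceil(98.7500) = 99; reading at tick 99 = 21 + 0.8*99 = 100.2000
Minimum tick count = 39; winners = [2]; smallest index = 2

Answer: 2 39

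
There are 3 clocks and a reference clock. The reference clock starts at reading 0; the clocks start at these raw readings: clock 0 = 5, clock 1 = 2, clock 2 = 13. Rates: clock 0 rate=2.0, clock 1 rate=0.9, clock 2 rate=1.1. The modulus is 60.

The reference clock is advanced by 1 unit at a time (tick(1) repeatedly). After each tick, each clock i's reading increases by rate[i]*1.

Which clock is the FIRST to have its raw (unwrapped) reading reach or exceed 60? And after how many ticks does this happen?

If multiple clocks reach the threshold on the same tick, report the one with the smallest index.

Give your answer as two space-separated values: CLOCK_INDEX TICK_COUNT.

clock 0: start=5, rate=2.0, needs 60-5 = 55; ticks = ceil(55/2.0) = ceil(27.5000) = 28; reading at tick 28 = 5 + 2.0*28 = 61.0000
clock 1: start=2, rate=0.9, needs 60-2 = 58; ticks = ceil(58/0.9) = ceil(64.4444) = 65; reading at tick 65 = 2 + 0.9*65 = 60.5000
clock 2: start=13, rate=1.1, needs 60-13 = 47; ticks = ceil(47/1.1) = ceil(42.7273) = 43; reading at tick 43 = 13 + 1.1*43 = 60.3000
Minimum tick count = 28; winners = [0]; smallest index = 0

Answer: 0 28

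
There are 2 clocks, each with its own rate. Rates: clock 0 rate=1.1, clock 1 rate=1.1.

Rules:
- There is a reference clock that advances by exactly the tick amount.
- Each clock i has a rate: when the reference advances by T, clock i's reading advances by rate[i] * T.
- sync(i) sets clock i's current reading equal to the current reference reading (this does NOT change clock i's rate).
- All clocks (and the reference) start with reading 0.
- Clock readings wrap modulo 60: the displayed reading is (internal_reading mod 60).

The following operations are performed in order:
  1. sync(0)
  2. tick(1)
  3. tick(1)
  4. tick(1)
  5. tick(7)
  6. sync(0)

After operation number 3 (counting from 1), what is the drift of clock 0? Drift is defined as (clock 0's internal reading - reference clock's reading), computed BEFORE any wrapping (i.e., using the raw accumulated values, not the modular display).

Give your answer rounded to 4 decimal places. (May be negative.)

Answer: 0.2000

Derivation:
After op 1 sync(0): ref=0.0000 raw=[0.0000 0.0000]
After op 2 tick(1): ref=1.0000 raw=[1.1000 1.1000]
After op 3 tick(1): ref=2.0000 raw=[2.2000 2.2000]
Drift of clock 0 after op 3: 2.2000 - 2.0000 = 0.2000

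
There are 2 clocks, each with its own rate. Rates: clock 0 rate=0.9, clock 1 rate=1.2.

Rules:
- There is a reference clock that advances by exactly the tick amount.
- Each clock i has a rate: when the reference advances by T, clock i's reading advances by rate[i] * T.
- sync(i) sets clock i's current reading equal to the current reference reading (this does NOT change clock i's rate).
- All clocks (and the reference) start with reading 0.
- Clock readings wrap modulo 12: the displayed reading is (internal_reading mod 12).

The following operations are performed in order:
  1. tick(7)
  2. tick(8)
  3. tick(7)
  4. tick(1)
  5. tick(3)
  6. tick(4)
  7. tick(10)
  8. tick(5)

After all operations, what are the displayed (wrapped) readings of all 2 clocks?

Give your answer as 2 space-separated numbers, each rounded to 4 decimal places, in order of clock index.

Answer: 4.5000 6.0000

Derivation:
After op 1 tick(7): ref=7.0000 raw=[6.3000 8.4000]
After op 2 tick(8): ref=15.0000 raw=[13.5000 18.0000]
After op 3 tick(7): ref=22.0000 raw=[19.8000 26.4000]
After op 4 tick(1): ref=23.0000 raw=[20.7000 27.6000]
After op 5 tick(3): ref=26.0000 raw=[23.4000 31.2000]
After op 6 tick(4): ref=30.0000 raw=[27.0000 36.0000]
After op 7 tick(10): ref=40.0000 raw=[36.0000 48.0000]
After op 8 tick(5): ref=45.0000 raw=[40.5000 54.0000]
Wrap final raw readings (mod 12): 40.5000 mod 12 = 4.5000; 54.0000 mod 12 = 6.0000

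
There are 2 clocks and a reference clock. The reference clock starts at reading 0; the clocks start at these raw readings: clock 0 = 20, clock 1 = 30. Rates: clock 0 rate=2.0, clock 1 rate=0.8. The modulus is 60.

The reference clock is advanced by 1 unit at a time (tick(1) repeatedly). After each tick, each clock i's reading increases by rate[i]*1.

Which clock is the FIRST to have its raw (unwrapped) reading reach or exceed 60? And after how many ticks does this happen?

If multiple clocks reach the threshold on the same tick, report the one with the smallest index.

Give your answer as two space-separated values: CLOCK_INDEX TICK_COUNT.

clock 0: start=20, rate=2.0, needs 60-20 = 40; ticks = ceil(40/2.0) = ceil(20.0000) = 20; reading at tick 20 = 20 + 2.0*20 = 60.0000
clock 1: start=30, rate=0.8, needs 60-30 = 30; ticks = ceil(30/0.8) = ceil(37.5000) = 38; reading at tick 38 = 30 + 0.8*38 = 60.4000
Minimum tick count = 20; winners = [0]; smallest index = 0

Answer: 0 20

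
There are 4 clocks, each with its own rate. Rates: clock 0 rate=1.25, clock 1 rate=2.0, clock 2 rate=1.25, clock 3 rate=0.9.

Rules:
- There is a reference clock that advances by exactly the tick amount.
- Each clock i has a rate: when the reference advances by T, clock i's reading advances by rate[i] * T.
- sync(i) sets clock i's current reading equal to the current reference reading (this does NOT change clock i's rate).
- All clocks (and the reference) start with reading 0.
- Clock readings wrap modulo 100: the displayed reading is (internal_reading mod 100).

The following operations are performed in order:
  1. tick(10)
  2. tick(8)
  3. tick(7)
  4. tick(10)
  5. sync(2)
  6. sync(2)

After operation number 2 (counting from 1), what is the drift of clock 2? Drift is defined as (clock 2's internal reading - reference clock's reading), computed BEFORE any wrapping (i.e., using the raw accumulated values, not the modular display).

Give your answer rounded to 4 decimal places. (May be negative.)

Answer: 4.5000

Derivation:
After op 1 tick(10): ref=10.0000 raw=[12.5000 20.0000 12.5000 9.0000]
After op 2 tick(8): ref=18.0000 raw=[22.5000 36.0000 22.5000 16.2000]
Drift of clock 2 after op 2: 22.5000 - 18.0000 = 4.5000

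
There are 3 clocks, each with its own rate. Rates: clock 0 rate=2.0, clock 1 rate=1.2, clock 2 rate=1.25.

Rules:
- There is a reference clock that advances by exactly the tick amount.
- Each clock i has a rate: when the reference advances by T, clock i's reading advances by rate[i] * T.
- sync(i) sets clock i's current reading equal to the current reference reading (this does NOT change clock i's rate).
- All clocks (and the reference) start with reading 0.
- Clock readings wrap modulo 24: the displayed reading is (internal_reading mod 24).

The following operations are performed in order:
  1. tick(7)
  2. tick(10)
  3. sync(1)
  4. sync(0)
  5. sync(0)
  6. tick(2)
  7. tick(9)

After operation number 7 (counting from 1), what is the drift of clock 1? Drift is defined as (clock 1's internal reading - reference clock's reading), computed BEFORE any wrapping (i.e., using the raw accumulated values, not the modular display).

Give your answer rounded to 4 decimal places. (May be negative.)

Answer: 2.2000

Derivation:
After op 1 tick(7): ref=7.0000 raw=[14.0000 8.4000 8.7500]
After op 2 tick(10): ref=17.0000 raw=[34.0000 20.4000 21.2500]
After op 3 sync(1): ref=17.0000 raw=[34.0000 17.0000 21.2500]
After op 4 sync(0): ref=17.0000 raw=[17.0000 17.0000 21.2500]
After op 5 sync(0): ref=17.0000 raw=[17.0000 17.0000 21.2500]
After op 6 tick(2): ref=19.0000 raw=[21.0000 19.4000 23.7500]
After op 7 tick(9): ref=28.0000 raw=[39.0000 30.2000 35.0000]
Drift of clock 1 after op 7: 30.2000 - 28.0000 = 2.2000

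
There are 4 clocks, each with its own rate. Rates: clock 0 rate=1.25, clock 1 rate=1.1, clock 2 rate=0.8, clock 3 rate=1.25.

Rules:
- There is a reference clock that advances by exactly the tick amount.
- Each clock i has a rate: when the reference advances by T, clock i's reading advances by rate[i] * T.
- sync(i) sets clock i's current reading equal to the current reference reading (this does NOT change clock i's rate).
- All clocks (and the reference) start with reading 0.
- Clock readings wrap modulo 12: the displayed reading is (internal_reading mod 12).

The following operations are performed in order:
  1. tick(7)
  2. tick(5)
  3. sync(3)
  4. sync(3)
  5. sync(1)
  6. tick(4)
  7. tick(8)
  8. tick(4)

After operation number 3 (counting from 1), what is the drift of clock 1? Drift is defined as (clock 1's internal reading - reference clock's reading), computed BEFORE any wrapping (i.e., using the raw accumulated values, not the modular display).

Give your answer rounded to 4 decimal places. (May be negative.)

Answer: 1.2000

Derivation:
After op 1 tick(7): ref=7.0000 raw=[8.7500 7.7000 5.6000 8.7500]
After op 2 tick(5): ref=12.0000 raw=[15.0000 13.2000 9.6000 15.0000]
After op 3 sync(3): ref=12.0000 raw=[15.0000 13.2000 9.6000 12.0000]
Drift of clock 1 after op 3: 13.2000 - 12.0000 = 1.2000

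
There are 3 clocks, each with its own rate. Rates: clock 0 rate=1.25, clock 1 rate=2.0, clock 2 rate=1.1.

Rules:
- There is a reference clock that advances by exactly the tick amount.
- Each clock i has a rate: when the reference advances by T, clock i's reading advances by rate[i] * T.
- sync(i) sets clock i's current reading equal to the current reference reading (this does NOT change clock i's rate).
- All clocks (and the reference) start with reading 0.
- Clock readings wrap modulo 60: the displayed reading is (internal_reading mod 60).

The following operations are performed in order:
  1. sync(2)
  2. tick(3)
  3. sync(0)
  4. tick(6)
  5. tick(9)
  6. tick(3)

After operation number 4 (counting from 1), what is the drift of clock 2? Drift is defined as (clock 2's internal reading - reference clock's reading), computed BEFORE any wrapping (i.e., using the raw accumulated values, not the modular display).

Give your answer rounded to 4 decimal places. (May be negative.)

Answer: 0.9000

Derivation:
After op 1 sync(2): ref=0.0000 raw=[0.0000 0.0000 0.0000]
After op 2 tick(3): ref=3.0000 raw=[3.7500 6.0000 3.3000]
After op 3 sync(0): ref=3.0000 raw=[3.0000 6.0000 3.3000]
After op 4 tick(6): ref=9.0000 raw=[10.5000 18.0000 9.9000]
Drift of clock 2 after op 4: 9.9000 - 9.0000 = 0.9000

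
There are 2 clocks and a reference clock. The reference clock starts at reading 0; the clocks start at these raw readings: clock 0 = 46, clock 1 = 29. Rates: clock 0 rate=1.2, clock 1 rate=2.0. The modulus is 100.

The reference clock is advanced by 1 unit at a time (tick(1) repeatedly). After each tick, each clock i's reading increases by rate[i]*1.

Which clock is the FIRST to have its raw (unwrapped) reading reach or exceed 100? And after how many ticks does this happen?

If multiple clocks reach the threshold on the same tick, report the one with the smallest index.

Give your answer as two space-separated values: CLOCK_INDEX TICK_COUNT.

Answer: 1 36

Derivation:
clock 0: start=46, rate=1.2, needs 100-46 = 54; ticks = ceil(54/1.2) = ceil(45.0000) = 45; reading at tick 45 = 46 + 1.2*45 = 100.0000
clock 1: start=29, rate=2.0, needs 100-29 = 71; ticks = ceil(71/2.0) = ceil(35.5000) = 36; reading at tick 36 = 29 + 2.0*36 = 101.0000
Minimum tick count = 36; winners = [1]; smallest index = 1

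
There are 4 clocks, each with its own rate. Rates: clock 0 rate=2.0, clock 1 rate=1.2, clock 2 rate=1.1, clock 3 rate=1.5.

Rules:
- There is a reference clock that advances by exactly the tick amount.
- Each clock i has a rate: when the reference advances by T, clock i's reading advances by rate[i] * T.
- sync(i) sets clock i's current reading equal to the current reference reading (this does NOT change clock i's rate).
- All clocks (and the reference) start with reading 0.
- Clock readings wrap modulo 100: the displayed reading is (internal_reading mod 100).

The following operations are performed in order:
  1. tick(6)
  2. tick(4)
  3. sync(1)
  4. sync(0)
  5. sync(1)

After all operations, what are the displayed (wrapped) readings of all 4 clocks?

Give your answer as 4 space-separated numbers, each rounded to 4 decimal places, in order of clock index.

Answer: 10.0000 10.0000 11.0000 15.0000

Derivation:
After op 1 tick(6): ref=6.0000 raw=[12.0000 7.2000 6.6000 9.0000]
After op 2 tick(4): ref=10.0000 raw=[20.0000 12.0000 11.0000 15.0000]
After op 3 sync(1): ref=10.0000 raw=[20.0000 10.0000 11.0000 15.0000]
After op 4 sync(0): ref=10.0000 raw=[10.0000 10.0000 11.0000 15.0000]
After op 5 sync(1): ref=10.0000 raw=[10.0000 10.0000 11.0000 15.0000]
Wrap final raw readings (mod 100): 10.0000 mod 100 = 10.0000; 10.0000 mod 100 = 10.0000; 11.0000 mod 100 = 11.0000; 15.0000 mod 100 = 15.0000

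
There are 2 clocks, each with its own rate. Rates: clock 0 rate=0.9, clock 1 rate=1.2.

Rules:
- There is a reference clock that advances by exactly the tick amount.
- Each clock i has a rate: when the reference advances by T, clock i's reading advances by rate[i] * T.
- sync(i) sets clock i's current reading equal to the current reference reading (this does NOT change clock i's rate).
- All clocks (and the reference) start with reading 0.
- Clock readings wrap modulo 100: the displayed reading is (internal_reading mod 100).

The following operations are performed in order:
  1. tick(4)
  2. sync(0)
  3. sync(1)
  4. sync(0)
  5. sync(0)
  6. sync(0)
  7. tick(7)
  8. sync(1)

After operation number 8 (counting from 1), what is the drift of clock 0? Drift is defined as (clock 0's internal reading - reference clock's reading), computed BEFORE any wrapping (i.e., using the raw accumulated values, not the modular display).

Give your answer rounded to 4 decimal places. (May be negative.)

Answer: -0.7000

Derivation:
After op 1 tick(4): ref=4.0000 raw=[3.6000 4.8000]
After op 2 sync(0): ref=4.0000 raw=[4.0000 4.8000]
After op 3 sync(1): ref=4.0000 raw=[4.0000 4.0000]
After op 4 sync(0): ref=4.0000 raw=[4.0000 4.0000]
After op 5 sync(0): ref=4.0000 raw=[4.0000 4.0000]
After op 6 sync(0): ref=4.0000 raw=[4.0000 4.0000]
After op 7 tick(7): ref=11.0000 raw=[10.3000 12.4000]
After op 8 sync(1): ref=11.0000 raw=[10.3000 11.0000]
Drift of clock 0 after op 8: 10.3000 - 11.0000 = -0.7000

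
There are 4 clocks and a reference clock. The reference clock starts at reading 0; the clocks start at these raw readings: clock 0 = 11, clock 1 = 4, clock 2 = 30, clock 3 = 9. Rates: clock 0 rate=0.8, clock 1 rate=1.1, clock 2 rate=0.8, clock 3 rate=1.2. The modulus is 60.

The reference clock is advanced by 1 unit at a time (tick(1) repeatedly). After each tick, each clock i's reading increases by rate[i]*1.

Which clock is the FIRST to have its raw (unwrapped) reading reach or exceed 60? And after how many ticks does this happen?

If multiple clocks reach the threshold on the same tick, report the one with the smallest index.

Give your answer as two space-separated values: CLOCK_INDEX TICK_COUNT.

clock 0: start=11, rate=0.8, needs 60-11 = 49; ticks = ceil(49/0.8) = ceil(61.2500) = 62; reading at tick 62 = 11 + 0.8*62 = 60.6000
clock 1: start=4, rate=1.1, needs 60-4 = 56; ticks = ceil(56/1.1) = ceil(50.9091) = 51; reading at tick 51 = 4 + 1.1*51 = 60.1000
clock 2: start=30, rate=0.8, needs 60-30 = 30; ticks = ceil(30/0.8) = ceil(37.5000) = 38; reading at tick 38 = 30 + 0.8*38 = 60.4000
clock 3: start=9, rate=1.2, needs 60-9 = 51; ticks = ceil(51/1.2) = ceil(42.5000) = 43; reading at tick 43 = 9 + 1.2*43 = 60.6000
Minimum tick count = 38; winners = [2]; smallest index = 2

Answer: 2 38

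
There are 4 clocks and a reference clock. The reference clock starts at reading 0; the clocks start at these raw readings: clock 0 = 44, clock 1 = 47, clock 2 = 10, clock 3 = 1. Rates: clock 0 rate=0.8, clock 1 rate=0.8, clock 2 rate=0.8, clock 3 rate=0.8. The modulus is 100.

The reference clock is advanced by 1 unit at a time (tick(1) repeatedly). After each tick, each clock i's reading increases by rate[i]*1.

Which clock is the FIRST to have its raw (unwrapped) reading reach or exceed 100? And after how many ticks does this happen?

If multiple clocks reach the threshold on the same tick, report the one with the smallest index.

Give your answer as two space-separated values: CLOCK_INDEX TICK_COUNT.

clock 0: start=44, rate=0.8, needs 100-44 = 56; ticks = ceil(56/0.8) = ceil(70.0000) = 70; reading at tick 70 = 44 + 0.8*70 = 100.0000
clock 1: start=47, rate=0.8, needs 100-47 = 53; ticks = ceil(53/0.8) = ceil(66.2500) = 67; reading at tick 67 = 47 + 0.8*67 = 100.6000
clock 2: start=10, rate=0.8, needs 100-10 = 90; ticks = ceil(90/0.8) = ceil(112.5000) = 113; reading at tick 113 = 10 + 0.8*113 = 100.4000
clock 3: start=1, rate=0.8, needs 100-1 = 99; ticks = ceil(99/0.8) = ceil(123.7500) = 124; reading at tick 124 = 1 + 0.8*124 = 100.2000
Minimum tick count = 67; winners = [1]; smallest index = 1

Answer: 1 67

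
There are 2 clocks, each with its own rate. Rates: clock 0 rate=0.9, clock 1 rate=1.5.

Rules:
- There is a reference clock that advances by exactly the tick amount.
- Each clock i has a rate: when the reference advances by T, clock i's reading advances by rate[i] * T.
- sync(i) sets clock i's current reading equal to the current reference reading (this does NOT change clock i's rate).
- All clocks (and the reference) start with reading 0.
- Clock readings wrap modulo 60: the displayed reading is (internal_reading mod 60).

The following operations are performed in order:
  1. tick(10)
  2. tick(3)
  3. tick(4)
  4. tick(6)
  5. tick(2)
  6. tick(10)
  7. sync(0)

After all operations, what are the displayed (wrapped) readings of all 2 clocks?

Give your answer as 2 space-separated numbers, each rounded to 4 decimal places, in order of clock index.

After op 1 tick(10): ref=10.0000 raw=[9.0000 15.0000]
After op 2 tick(3): ref=13.0000 raw=[11.7000 19.5000]
After op 3 tick(4): ref=17.0000 raw=[15.3000 25.5000]
After op 4 tick(6): ref=23.0000 raw=[20.7000 34.5000]
After op 5 tick(2): ref=25.0000 raw=[22.5000 37.5000]
After op 6 tick(10): ref=35.0000 raw=[31.5000 52.5000]
After op 7 sync(0): ref=35.0000 raw=[35.0000 52.5000]
Wrap final raw readings (mod 60): 35.0000 mod 60 = 35.0000; 52.5000 mod 60 = 52.5000

Answer: 35.0000 52.5000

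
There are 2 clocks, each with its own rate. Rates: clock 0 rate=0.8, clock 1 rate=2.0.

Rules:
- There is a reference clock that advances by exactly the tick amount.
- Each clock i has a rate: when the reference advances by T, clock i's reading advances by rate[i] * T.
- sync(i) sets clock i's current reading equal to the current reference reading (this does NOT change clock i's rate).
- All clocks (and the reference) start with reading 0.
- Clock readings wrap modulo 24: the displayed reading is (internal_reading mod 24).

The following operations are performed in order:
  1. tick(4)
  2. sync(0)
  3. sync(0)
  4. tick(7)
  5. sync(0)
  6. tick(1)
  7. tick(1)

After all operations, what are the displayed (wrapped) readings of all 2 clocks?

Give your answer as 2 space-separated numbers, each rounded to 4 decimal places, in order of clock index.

After op 1 tick(4): ref=4.0000 raw=[3.2000 8.0000]
After op 2 sync(0): ref=4.0000 raw=[4.0000 8.0000]
After op 3 sync(0): ref=4.0000 raw=[4.0000 8.0000]
After op 4 tick(7): ref=11.0000 raw=[9.6000 22.0000]
After op 5 sync(0): ref=11.0000 raw=[11.0000 22.0000]
After op 6 tick(1): ref=12.0000 raw=[11.8000 24.0000]
After op 7 tick(1): ref=13.0000 raw=[12.6000 26.0000]
Wrap final raw readings (mod 24): 12.6000 mod 24 = 12.6000; 26.0000 mod 24 = 2.0000

Answer: 12.6000 2.0000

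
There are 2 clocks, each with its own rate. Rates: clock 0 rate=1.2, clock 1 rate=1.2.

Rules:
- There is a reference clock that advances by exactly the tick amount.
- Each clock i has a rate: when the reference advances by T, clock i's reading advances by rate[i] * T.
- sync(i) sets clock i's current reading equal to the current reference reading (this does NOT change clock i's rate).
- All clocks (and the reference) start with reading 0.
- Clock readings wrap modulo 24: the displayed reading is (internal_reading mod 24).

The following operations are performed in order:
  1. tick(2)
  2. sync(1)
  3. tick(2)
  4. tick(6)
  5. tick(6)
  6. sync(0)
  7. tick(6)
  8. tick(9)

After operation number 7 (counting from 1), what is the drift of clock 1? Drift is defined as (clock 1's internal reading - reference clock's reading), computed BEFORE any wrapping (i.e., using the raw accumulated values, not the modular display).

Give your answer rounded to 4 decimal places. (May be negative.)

Answer: 4.0000

Derivation:
After op 1 tick(2): ref=2.0000 raw=[2.4000 2.4000]
After op 2 sync(1): ref=2.0000 raw=[2.4000 2.0000]
After op 3 tick(2): ref=4.0000 raw=[4.8000 4.4000]
After op 4 tick(6): ref=10.0000 raw=[12.0000 11.6000]
After op 5 tick(6): ref=16.0000 raw=[19.2000 18.8000]
After op 6 sync(0): ref=16.0000 raw=[16.0000 18.8000]
After op 7 tick(6): ref=22.0000 raw=[23.2000 26.0000]
Drift of clock 1 after op 7: 26.0000 - 22.0000 = 4.0000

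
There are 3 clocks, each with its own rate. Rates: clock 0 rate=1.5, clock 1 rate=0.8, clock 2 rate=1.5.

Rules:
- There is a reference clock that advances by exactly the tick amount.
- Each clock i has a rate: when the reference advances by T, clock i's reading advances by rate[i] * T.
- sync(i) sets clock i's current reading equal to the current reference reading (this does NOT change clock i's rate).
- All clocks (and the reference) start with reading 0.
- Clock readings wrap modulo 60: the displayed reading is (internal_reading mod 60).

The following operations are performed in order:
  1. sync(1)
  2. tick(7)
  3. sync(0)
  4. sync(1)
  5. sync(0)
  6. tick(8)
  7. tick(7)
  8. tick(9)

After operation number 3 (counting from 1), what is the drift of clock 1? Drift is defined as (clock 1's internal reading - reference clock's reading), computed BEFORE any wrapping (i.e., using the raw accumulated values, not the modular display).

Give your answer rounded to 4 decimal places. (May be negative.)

Answer: -1.4000

Derivation:
After op 1 sync(1): ref=0.0000 raw=[0.0000 0.0000 0.0000]
After op 2 tick(7): ref=7.0000 raw=[10.5000 5.6000 10.5000]
After op 3 sync(0): ref=7.0000 raw=[7.0000 5.6000 10.5000]
Drift of clock 1 after op 3: 5.6000 - 7.0000 = -1.4000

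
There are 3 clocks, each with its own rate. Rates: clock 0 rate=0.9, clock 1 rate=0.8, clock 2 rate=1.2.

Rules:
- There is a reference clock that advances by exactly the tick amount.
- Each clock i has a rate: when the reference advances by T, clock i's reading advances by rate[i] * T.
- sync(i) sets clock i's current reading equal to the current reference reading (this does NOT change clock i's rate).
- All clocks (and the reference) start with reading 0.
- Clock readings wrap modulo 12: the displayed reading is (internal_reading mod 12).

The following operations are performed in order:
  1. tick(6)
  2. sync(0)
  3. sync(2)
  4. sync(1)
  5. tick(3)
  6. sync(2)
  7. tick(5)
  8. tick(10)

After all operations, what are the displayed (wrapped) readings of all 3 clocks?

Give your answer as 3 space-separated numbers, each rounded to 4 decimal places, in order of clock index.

After op 1 tick(6): ref=6.0000 raw=[5.4000 4.8000 7.2000]
After op 2 sync(0): ref=6.0000 raw=[6.0000 4.8000 7.2000]
After op 3 sync(2): ref=6.0000 raw=[6.0000 4.8000 6.0000]
After op 4 sync(1): ref=6.0000 raw=[6.0000 6.0000 6.0000]
After op 5 tick(3): ref=9.0000 raw=[8.7000 8.4000 9.6000]
After op 6 sync(2): ref=9.0000 raw=[8.7000 8.4000 9.0000]
After op 7 tick(5): ref=14.0000 raw=[13.2000 12.4000 15.0000]
After op 8 tick(10): ref=24.0000 raw=[22.2000 20.4000 27.0000]
Wrap final raw readings (mod 12): 22.2000 mod 12 = 10.2000; 20.4000 mod 12 = 8.4000; 27.0000 mod 12 = 3.0000

Answer: 10.2000 8.4000 3.0000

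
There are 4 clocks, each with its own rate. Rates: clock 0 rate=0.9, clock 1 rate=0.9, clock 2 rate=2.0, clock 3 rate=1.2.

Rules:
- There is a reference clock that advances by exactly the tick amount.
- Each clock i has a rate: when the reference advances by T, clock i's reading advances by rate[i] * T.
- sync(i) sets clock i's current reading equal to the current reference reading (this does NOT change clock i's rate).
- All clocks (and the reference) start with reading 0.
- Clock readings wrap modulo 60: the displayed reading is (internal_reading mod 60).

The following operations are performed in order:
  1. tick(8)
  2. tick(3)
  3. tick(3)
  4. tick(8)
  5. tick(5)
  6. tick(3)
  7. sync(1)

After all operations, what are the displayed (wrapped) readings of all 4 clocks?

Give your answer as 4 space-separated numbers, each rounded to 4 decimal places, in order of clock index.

After op 1 tick(8): ref=8.0000 raw=[7.2000 7.2000 16.0000 9.6000]
After op 2 tick(3): ref=11.0000 raw=[9.9000 9.9000 22.0000 13.2000]
After op 3 tick(3): ref=14.0000 raw=[12.6000 12.6000 28.0000 16.8000]
After op 4 tick(8): ref=22.0000 raw=[19.8000 19.8000 44.0000 26.4000]
After op 5 tick(5): ref=27.0000 raw=[24.3000 24.3000 54.0000 32.4000]
After op 6 tick(3): ref=30.0000 raw=[27.0000 27.0000 60.0000 36.0000]
After op 7 sync(1): ref=30.0000 raw=[27.0000 30.0000 60.0000 36.0000]
Wrap final raw readings (mod 60): 27.0000 mod 60 = 27.0000; 30.0000 mod 60 = 30.0000; 60.0000 mod 60 = 0.0000; 36.0000 mod 60 = 36.0000

Answer: 27.0000 30.0000 0.0000 36.0000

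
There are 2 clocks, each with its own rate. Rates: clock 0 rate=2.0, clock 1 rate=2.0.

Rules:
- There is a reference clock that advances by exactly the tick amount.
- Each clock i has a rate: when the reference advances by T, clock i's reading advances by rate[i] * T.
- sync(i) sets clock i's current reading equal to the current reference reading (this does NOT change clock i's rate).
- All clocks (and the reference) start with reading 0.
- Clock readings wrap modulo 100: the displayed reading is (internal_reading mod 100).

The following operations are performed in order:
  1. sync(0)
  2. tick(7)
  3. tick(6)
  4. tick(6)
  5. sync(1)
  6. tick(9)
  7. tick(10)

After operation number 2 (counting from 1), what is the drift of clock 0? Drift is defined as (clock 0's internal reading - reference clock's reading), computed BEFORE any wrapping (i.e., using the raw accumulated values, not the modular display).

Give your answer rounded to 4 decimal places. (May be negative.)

Answer: 7.0000

Derivation:
After op 1 sync(0): ref=0.0000 raw=[0.0000 0.0000]
After op 2 tick(7): ref=7.0000 raw=[14.0000 14.0000]
Drift of clock 0 after op 2: 14.0000 - 7.0000 = 7.0000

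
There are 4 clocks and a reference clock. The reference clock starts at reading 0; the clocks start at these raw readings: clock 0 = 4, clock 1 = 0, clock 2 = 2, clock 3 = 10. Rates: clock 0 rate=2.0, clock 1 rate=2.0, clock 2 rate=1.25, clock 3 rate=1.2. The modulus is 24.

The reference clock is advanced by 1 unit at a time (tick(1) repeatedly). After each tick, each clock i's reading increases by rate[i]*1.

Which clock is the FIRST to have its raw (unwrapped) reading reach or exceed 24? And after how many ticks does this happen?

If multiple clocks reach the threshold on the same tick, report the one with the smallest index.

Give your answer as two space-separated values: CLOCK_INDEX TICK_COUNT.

clock 0: start=4, rate=2.0, needs 24-4 = 20; ticks = ceil(20/2.0) = ceil(10.0000) = 10; reading at tick 10 = 4 + 2.0*10 = 24.0000
clock 1: start=0, rate=2.0, needs 24-0 = 24; ticks = ceil(24/2.0) = ceil(12.0000) = 12; reading at tick 12 = 0 + 2.0*12 = 24.0000
clock 2: start=2, rate=1.25, needs 24-2 = 22; ticks = ceil(22/1.25) = ceil(17.6000) = 18; reading at tick 18 = 2 + 1.25*18 = 24.5000
clock 3: start=10, rate=1.2, needs 24-10 = 14; ticks = ceil(14/1.2) = ceil(11.6667) = 12; reading at tick 12 = 10 + 1.2*12 = 24.4000
Minimum tick count = 10; winners = [0]; smallest index = 0

Answer: 0 10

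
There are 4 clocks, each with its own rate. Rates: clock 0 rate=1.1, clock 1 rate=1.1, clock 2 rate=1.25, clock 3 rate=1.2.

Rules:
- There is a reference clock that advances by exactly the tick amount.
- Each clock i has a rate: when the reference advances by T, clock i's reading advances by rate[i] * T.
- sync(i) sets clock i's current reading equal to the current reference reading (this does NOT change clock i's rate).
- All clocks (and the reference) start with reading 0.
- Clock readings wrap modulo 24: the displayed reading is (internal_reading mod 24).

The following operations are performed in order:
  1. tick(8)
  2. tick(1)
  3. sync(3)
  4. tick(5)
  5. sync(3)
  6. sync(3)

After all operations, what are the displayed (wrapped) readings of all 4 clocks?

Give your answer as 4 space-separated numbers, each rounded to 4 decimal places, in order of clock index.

Answer: 15.4000 15.4000 17.5000 14.0000

Derivation:
After op 1 tick(8): ref=8.0000 raw=[8.8000 8.8000 10.0000 9.6000]
After op 2 tick(1): ref=9.0000 raw=[9.9000 9.9000 11.2500 10.8000]
After op 3 sync(3): ref=9.0000 raw=[9.9000 9.9000 11.2500 9.0000]
After op 4 tick(5): ref=14.0000 raw=[15.4000 15.4000 17.5000 15.0000]
After op 5 sync(3): ref=14.0000 raw=[15.4000 15.4000 17.5000 14.0000]
After op 6 sync(3): ref=14.0000 raw=[15.4000 15.4000 17.5000 14.0000]
Wrap final raw readings (mod 24): 15.4000 mod 24 = 15.4000; 15.4000 mod 24 = 15.4000; 17.5000 mod 24 = 17.5000; 14.0000 mod 24 = 14.0000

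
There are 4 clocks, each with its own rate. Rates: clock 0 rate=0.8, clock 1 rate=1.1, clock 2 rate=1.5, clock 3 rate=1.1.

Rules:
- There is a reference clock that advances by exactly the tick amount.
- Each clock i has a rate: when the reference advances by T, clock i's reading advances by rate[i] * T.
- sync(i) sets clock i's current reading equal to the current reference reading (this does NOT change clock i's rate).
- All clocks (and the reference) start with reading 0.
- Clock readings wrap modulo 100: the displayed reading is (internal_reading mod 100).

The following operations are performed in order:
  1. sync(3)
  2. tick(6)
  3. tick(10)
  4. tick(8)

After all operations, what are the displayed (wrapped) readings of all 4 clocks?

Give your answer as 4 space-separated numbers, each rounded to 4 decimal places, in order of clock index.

Answer: 19.2000 26.4000 36.0000 26.4000

Derivation:
After op 1 sync(3): ref=0.0000 raw=[0.0000 0.0000 0.0000 0.0000]
After op 2 tick(6): ref=6.0000 raw=[4.8000 6.6000 9.0000 6.6000]
After op 3 tick(10): ref=16.0000 raw=[12.8000 17.6000 24.0000 17.6000]
After op 4 tick(8): ref=24.0000 raw=[19.2000 26.4000 36.0000 26.4000]
Wrap final raw readings (mod 100): 19.2000 mod 100 = 19.2000; 26.4000 mod 100 = 26.4000; 36.0000 mod 100 = 36.0000; 26.4000 mod 100 = 26.4000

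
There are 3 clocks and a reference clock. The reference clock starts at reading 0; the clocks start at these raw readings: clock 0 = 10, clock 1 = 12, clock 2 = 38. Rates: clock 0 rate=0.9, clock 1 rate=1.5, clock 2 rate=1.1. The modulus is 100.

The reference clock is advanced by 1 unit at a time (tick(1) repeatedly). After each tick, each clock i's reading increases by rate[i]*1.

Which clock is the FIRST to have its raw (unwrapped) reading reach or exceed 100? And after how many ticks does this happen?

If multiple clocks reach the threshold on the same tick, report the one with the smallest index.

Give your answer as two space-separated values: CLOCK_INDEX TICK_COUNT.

clock 0: start=10, rate=0.9, needs 100-10 = 90; ticks = ceil(90/0.9) = ceil(100.0000) = 100; reading at tick 100 = 10 + 0.9*100 = 100.0000
clock 1: start=12, rate=1.5, needs 100-12 = 88; ticks = ceil(88/1.5) = ceil(58.6667) = 59; reading at tick 59 = 12 + 1.5*59 = 100.5000
clock 2: start=38, rate=1.1, needs 100-38 = 62; ticks = ceil(62/1.1) = ceil(56.3636) = 57; reading at tick 57 = 38 + 1.1*57 = 100.7000
Minimum tick count = 57; winners = [2]; smallest index = 2

Answer: 2 57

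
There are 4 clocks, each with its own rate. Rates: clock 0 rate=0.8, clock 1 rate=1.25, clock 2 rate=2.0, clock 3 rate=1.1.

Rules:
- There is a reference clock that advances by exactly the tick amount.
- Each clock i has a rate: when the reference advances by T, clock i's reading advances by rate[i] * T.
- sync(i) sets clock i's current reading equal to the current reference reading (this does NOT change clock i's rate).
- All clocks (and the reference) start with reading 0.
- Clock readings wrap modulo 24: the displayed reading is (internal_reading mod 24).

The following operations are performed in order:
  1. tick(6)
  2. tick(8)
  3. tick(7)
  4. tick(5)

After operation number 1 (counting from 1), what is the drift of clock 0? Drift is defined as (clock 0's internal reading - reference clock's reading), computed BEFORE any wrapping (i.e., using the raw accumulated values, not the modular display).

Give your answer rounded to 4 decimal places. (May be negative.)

After op 1 tick(6): ref=6.0000 raw=[4.8000 7.5000 12.0000 6.6000]
Drift of clock 0 after op 1: 4.8000 - 6.0000 = -1.2000

Answer: -1.2000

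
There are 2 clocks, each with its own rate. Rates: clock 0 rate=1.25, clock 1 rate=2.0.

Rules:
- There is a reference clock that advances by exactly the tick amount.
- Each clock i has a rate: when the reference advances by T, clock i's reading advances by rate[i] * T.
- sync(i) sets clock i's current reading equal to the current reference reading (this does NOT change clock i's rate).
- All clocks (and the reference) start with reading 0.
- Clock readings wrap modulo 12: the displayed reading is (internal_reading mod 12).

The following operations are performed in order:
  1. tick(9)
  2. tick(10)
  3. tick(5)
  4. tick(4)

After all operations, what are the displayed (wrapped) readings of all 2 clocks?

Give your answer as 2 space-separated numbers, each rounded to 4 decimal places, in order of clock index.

Answer: 11.0000 8.0000

Derivation:
After op 1 tick(9): ref=9.0000 raw=[11.2500 18.0000]
After op 2 tick(10): ref=19.0000 raw=[23.7500 38.0000]
After op 3 tick(5): ref=24.0000 raw=[30.0000 48.0000]
After op 4 tick(4): ref=28.0000 raw=[35.0000 56.0000]
Wrap final raw readings (mod 12): 35.0000 mod 12 = 11.0000; 56.0000 mod 12 = 8.0000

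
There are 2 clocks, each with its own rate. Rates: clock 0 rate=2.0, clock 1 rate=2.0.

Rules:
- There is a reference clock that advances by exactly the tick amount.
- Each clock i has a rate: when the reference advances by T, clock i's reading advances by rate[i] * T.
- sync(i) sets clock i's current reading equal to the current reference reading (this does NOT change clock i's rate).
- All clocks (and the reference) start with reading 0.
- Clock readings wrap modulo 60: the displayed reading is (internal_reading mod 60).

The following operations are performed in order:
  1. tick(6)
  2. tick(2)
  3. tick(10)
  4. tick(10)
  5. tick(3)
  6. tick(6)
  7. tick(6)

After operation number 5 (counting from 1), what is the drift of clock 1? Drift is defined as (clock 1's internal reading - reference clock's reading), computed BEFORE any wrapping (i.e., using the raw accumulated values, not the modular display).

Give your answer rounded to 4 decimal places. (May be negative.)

After op 1 tick(6): ref=6.0000 raw=[12.0000 12.0000]
After op 2 tick(2): ref=8.0000 raw=[16.0000 16.0000]
After op 3 tick(10): ref=18.0000 raw=[36.0000 36.0000]
After op 4 tick(10): ref=28.0000 raw=[56.0000 56.0000]
After op 5 tick(3): ref=31.0000 raw=[62.0000 62.0000]
Drift of clock 1 after op 5: 62.0000 - 31.0000 = 31.0000

Answer: 31.0000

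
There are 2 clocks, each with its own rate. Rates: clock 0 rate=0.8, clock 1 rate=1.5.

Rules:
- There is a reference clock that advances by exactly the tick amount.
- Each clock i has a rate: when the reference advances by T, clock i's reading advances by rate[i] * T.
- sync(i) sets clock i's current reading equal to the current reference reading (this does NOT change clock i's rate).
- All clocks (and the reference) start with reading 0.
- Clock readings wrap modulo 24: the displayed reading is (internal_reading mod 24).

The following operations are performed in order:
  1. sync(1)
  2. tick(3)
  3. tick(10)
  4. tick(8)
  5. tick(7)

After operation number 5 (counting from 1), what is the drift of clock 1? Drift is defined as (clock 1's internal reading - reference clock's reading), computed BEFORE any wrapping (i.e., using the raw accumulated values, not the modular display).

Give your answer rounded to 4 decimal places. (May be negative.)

Answer: 14.0000

Derivation:
After op 1 sync(1): ref=0.0000 raw=[0.0000 0.0000]
After op 2 tick(3): ref=3.0000 raw=[2.4000 4.5000]
After op 3 tick(10): ref=13.0000 raw=[10.4000 19.5000]
After op 4 tick(8): ref=21.0000 raw=[16.8000 31.5000]
After op 5 tick(7): ref=28.0000 raw=[22.4000 42.0000]
Drift of clock 1 after op 5: 42.0000 - 28.0000 = 14.0000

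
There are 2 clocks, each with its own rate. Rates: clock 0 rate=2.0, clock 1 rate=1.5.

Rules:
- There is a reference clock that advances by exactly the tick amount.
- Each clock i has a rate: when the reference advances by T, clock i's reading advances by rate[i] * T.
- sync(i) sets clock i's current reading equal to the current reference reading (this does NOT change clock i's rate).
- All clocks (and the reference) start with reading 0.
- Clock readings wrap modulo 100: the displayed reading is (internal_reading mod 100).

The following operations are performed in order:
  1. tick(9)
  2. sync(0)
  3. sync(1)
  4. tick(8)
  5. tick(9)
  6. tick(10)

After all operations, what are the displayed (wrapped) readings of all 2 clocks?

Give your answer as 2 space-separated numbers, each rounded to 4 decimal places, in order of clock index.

Answer: 63.0000 49.5000

Derivation:
After op 1 tick(9): ref=9.0000 raw=[18.0000 13.5000]
After op 2 sync(0): ref=9.0000 raw=[9.0000 13.5000]
After op 3 sync(1): ref=9.0000 raw=[9.0000 9.0000]
After op 4 tick(8): ref=17.0000 raw=[25.0000 21.0000]
After op 5 tick(9): ref=26.0000 raw=[43.0000 34.5000]
After op 6 tick(10): ref=36.0000 raw=[63.0000 49.5000]
Wrap final raw readings (mod 100): 63.0000 mod 100 = 63.0000; 49.5000 mod 100 = 49.5000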